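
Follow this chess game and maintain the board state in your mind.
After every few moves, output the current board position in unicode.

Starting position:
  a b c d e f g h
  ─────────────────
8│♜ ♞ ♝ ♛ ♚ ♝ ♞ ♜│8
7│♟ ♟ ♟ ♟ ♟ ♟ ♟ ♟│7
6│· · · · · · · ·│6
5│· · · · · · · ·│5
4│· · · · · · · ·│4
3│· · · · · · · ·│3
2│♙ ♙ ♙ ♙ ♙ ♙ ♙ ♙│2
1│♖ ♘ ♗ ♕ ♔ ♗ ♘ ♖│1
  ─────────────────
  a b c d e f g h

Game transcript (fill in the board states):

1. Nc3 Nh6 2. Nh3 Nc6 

  a b c d e f g h
  ─────────────────
8│♜ · ♝ ♛ ♚ ♝ · ♜│8
7│♟ ♟ ♟ ♟ ♟ ♟ ♟ ♟│7
6│· · ♞ · · · · ♞│6
5│· · · · · · · ·│5
4│· · · · · · · ·│4
3│· · ♘ · · · · ♘│3
2│♙ ♙ ♙ ♙ ♙ ♙ ♙ ♙│2
1│♖ · ♗ ♕ ♔ ♗ · ♖│1
  ─────────────────
  a b c d e f g h

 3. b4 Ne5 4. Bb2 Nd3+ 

  a b c d e f g h
  ─────────────────
8│♜ · ♝ ♛ ♚ ♝ · ♜│8
7│♟ ♟ ♟ ♟ ♟ ♟ ♟ ♟│7
6│· · · · · · · ♞│6
5│· · · · · · · ·│5
4│· ♙ · · · · · ·│4
3│· · ♘ ♞ · · · ♘│3
2│♙ ♗ ♙ ♙ ♙ ♙ ♙ ♙│2
1│♖ · · ♕ ♔ ♗ · ♖│1
  ─────────────────
  a b c d e f g h

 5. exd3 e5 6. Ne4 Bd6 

  a b c d e f g h
  ─────────────────
8│♜ · ♝ ♛ ♚ · · ♜│8
7│♟ ♟ ♟ ♟ · ♟ ♟ ♟│7
6│· · · ♝ · · · ♞│6
5│· · · · ♟ · · ·│5
4│· ♙ · · ♘ · · ·│4
3│· · · ♙ · · · ♘│3
2│♙ ♗ ♙ ♙ · ♙ ♙ ♙│2
1│♖ · · ♕ ♔ ♗ · ♖│1
  ─────────────────
  a b c d e f g h

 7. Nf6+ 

  a b c d e f g h
  ─────────────────
8│♜ · ♝ ♛ ♚ · · ♜│8
7│♟ ♟ ♟ ♟ · ♟ ♟ ♟│7
6│· · · ♝ · ♘ · ♞│6
5│· · · · ♟ · · ·│5
4│· ♙ · · · · · ·│4
3│· · · ♙ · · · ♘│3
2│♙ ♗ ♙ ♙ · ♙ ♙ ♙│2
1│♖ · · ♕ ♔ ♗ · ♖│1
  ─────────────────
  a b c d e f g h


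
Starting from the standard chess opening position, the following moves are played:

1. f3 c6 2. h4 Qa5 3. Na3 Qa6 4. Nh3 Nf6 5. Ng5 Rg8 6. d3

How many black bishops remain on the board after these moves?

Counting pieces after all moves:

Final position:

  a b c d e f g h
  ─────────────────
8│♜ ♞ ♝ · ♚ ♝ ♜ ·│8
7│♟ ♟ · ♟ ♟ ♟ ♟ ♟│7
6│♛ · ♟ · · ♞ · ·│6
5│· · · · · · ♘ ·│5
4│· · · · · · · ♙│4
3│♘ · · ♙ · ♙ · ·│3
2│♙ ♙ ♙ · ♙ · ♙ ·│2
1│♖ · ♗ ♕ ♔ ♗ · ♖│1
  ─────────────────
  a b c d e f g h


2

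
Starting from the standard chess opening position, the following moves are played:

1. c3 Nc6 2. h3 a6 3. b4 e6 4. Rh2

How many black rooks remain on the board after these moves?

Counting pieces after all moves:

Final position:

  a b c d e f g h
  ─────────────────
8│♜ · ♝ ♛ ♚ ♝ ♞ ♜│8
7│· ♟ ♟ ♟ · ♟ ♟ ♟│7
6│♟ · ♞ · ♟ · · ·│6
5│· · · · · · · ·│5
4│· ♙ · · · · · ·│4
3│· · ♙ · · · · ♙│3
2│♙ · · ♙ ♙ ♙ ♙ ♖│2
1│♖ ♘ ♗ ♕ ♔ ♗ ♘ ·│1
  ─────────────────
  a b c d e f g h


2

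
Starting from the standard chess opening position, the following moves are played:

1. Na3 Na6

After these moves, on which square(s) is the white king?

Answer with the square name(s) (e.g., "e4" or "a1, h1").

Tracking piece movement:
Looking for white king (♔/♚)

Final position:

  a b c d e f g h
  ─────────────────
8│♜ · ♝ ♛ ♚ ♝ ♞ ♜│8
7│♟ ♟ ♟ ♟ ♟ ♟ ♟ ♟│7
6│♞ · · · · · · ·│6
5│· · · · · · · ·│5
4│· · · · · · · ·│4
3│♘ · · · · · · ·│3
2│♙ ♙ ♙ ♙ ♙ ♙ ♙ ♙│2
1│♖ · ♗ ♕ ♔ ♗ ♘ ♖│1
  ─────────────────
  a b c d e f g h


e1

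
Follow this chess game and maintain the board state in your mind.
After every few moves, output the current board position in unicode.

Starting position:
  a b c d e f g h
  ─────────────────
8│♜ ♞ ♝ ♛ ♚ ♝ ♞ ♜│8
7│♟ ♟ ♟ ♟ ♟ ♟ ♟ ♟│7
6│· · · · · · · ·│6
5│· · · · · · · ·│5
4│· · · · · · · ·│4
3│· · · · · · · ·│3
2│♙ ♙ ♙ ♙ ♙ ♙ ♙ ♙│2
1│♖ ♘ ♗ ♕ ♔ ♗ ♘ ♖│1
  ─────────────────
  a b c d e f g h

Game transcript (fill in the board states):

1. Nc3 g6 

  a b c d e f g h
  ─────────────────
8│♜ ♞ ♝ ♛ ♚ ♝ ♞ ♜│8
7│♟ ♟ ♟ ♟ ♟ ♟ · ♟│7
6│· · · · · · ♟ ·│6
5│· · · · · · · ·│5
4│· · · · · · · ·│4
3│· · ♘ · · · · ·│3
2│♙ ♙ ♙ ♙ ♙ ♙ ♙ ♙│2
1│♖ · ♗ ♕ ♔ ♗ ♘ ♖│1
  ─────────────────
  a b c d e f g h

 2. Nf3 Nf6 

  a b c d e f g h
  ─────────────────
8│♜ ♞ ♝ ♛ ♚ ♝ · ♜│8
7│♟ ♟ ♟ ♟ ♟ ♟ · ♟│7
6│· · · · · ♞ ♟ ·│6
5│· · · · · · · ·│5
4│· · · · · · · ·│4
3│· · ♘ · · ♘ · ·│3
2│♙ ♙ ♙ ♙ ♙ ♙ ♙ ♙│2
1│♖ · ♗ ♕ ♔ ♗ · ♖│1
  ─────────────────
  a b c d e f g h

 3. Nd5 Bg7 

  a b c d e f g h
  ─────────────────
8│♜ ♞ ♝ ♛ ♚ · · ♜│8
7│♟ ♟ ♟ ♟ ♟ ♟ ♝ ♟│7
6│· · · · · ♞ ♟ ·│6
5│· · · ♘ · · · ·│5
4│· · · · · · · ·│4
3│· · · · · ♘ · ·│3
2│♙ ♙ ♙ ♙ ♙ ♙ ♙ ♙│2
1│♖ · ♗ ♕ ♔ ♗ · ♖│1
  ─────────────────
  a b c d e f g h

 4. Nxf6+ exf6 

  a b c d e f g h
  ─────────────────
8│♜ ♞ ♝ ♛ ♚ · · ♜│8
7│♟ ♟ ♟ ♟ · ♟ ♝ ♟│7
6│· · · · · ♟ ♟ ·│6
5│· · · · · · · ·│5
4│· · · · · · · ·│4
3│· · · · · ♘ · ·│3
2│♙ ♙ ♙ ♙ ♙ ♙ ♙ ♙│2
1│♖ · ♗ ♕ ♔ ♗ · ♖│1
  ─────────────────
  a b c d e f g h

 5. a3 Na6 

  a b c d e f g h
  ─────────────────
8│♜ · ♝ ♛ ♚ · · ♜│8
7│♟ ♟ ♟ ♟ · ♟ ♝ ♟│7
6│♞ · · · · ♟ ♟ ·│6
5│· · · · · · · ·│5
4│· · · · · · · ·│4
3│♙ · · · · ♘ · ·│3
2│· ♙ ♙ ♙ ♙ ♙ ♙ ♙│2
1│♖ · ♗ ♕ ♔ ♗ · ♖│1
  ─────────────────
  a b c d e f g h



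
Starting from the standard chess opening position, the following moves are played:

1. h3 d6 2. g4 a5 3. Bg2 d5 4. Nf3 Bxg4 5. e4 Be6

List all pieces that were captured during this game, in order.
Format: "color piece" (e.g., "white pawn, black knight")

Tracking captures:
  Bxg4: captured white pawn

white pawn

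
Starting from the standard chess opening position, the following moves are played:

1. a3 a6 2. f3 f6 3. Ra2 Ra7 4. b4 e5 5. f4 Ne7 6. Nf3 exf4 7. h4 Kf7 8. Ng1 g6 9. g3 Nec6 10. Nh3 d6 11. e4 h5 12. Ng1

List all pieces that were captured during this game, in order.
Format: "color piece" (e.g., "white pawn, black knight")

Tracking captures:
  exf4: captured white pawn

white pawn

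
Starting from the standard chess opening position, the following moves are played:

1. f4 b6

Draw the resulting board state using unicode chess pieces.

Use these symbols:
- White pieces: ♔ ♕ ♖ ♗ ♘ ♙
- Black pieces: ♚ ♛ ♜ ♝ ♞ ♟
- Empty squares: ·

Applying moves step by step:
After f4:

♜ ♞ ♝ ♛ ♚ ♝ ♞ ♜
♟ ♟ ♟ ♟ ♟ ♟ ♟ ♟
· · · · · · · ·
· · · · · · · ·
· · · · · ♙ · ·
· · · · · · · ·
♙ ♙ ♙ ♙ ♙ · ♙ ♙
♖ ♘ ♗ ♕ ♔ ♗ ♘ ♖


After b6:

♜ ♞ ♝ ♛ ♚ ♝ ♞ ♜
♟ · ♟ ♟ ♟ ♟ ♟ ♟
· ♟ · · · · · ·
· · · · · · · ·
· · · · · ♙ · ·
· · · · · · · ·
♙ ♙ ♙ ♙ ♙ · ♙ ♙
♖ ♘ ♗ ♕ ♔ ♗ ♘ ♖



  a b c d e f g h
  ─────────────────
8│♜ ♞ ♝ ♛ ♚ ♝ ♞ ♜│8
7│♟ · ♟ ♟ ♟ ♟ ♟ ♟│7
6│· ♟ · · · · · ·│6
5│· · · · · · · ·│5
4│· · · · · ♙ · ·│4
3│· · · · · · · ·│3
2│♙ ♙ ♙ ♙ ♙ · ♙ ♙│2
1│♖ ♘ ♗ ♕ ♔ ♗ ♘ ♖│1
  ─────────────────
  a b c d e f g h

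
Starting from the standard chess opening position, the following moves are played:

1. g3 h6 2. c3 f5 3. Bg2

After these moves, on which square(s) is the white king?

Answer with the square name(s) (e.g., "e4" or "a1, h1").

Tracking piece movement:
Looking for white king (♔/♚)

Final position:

  a b c d e f g h
  ─────────────────
8│♜ ♞ ♝ ♛ ♚ ♝ ♞ ♜│8
7│♟ ♟ ♟ ♟ ♟ · ♟ ·│7
6│· · · · · · · ♟│6
5│· · · · · ♟ · ·│5
4│· · · · · · · ·│4
3│· · ♙ · · · ♙ ·│3
2│♙ ♙ · ♙ ♙ ♙ ♗ ♙│2
1│♖ ♘ ♗ ♕ ♔ · ♘ ♖│1
  ─────────────────
  a b c d e f g h


e1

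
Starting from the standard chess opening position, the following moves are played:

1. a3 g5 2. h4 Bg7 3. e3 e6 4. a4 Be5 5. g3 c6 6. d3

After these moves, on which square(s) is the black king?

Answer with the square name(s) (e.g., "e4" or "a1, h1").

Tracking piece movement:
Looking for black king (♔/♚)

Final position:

  a b c d e f g h
  ─────────────────
8│♜ ♞ ♝ ♛ ♚ · ♞ ♜│8
7│♟ ♟ · ♟ · ♟ · ♟│7
6│· · ♟ · ♟ · · ·│6
5│· · · · ♝ · ♟ ·│5
4│♙ · · · · · · ♙│4
3│· · · ♙ ♙ · ♙ ·│3
2│· ♙ ♙ · · ♙ · ·│2
1│♖ ♘ ♗ ♕ ♔ ♗ ♘ ♖│1
  ─────────────────
  a b c d e f g h


e8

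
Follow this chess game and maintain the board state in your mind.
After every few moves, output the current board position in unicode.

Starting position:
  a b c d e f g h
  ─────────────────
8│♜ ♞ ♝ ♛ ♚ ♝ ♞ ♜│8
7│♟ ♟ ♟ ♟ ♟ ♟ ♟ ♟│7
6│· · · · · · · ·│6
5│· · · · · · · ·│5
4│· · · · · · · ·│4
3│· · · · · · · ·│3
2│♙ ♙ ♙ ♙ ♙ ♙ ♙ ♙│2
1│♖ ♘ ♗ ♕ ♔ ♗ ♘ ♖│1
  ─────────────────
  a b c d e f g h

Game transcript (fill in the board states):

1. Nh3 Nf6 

  a b c d e f g h
  ─────────────────
8│♜ ♞ ♝ ♛ ♚ ♝ · ♜│8
7│♟ ♟ ♟ ♟ ♟ ♟ ♟ ♟│7
6│· · · · · ♞ · ·│6
5│· · · · · · · ·│5
4│· · · · · · · ·│4
3│· · · · · · · ♘│3
2│♙ ♙ ♙ ♙ ♙ ♙ ♙ ♙│2
1│♖ ♘ ♗ ♕ ♔ ♗ · ♖│1
  ─────────────────
  a b c d e f g h

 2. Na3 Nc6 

  a b c d e f g h
  ─────────────────
8│♜ · ♝ ♛ ♚ ♝ · ♜│8
7│♟ ♟ ♟ ♟ ♟ ♟ ♟ ♟│7
6│· · ♞ · · ♞ · ·│6
5│· · · · · · · ·│5
4│· · · · · · · ·│4
3│♘ · · · · · · ♘│3
2│♙ ♙ ♙ ♙ ♙ ♙ ♙ ♙│2
1│♖ · ♗ ♕ ♔ ♗ · ♖│1
  ─────────────────
  a b c d e f g h

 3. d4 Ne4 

  a b c d e f g h
  ─────────────────
8│♜ · ♝ ♛ ♚ ♝ · ♜│8
7│♟ ♟ ♟ ♟ ♟ ♟ ♟ ♟│7
6│· · ♞ · · · · ·│6
5│· · · · · · · ·│5
4│· · · ♙ ♞ · · ·│4
3│♘ · · · · · · ♘│3
2│♙ ♙ ♙ · ♙ ♙ ♙ ♙│2
1│♖ · ♗ ♕ ♔ ♗ · ♖│1
  ─────────────────
  a b c d e f g h

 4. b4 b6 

  a b c d e f g h
  ─────────────────
8│♜ · ♝ ♛ ♚ ♝ · ♜│8
7│♟ · ♟ ♟ ♟ ♟ ♟ ♟│7
6│· ♟ ♞ · · · · ·│6
5│· · · · · · · ·│5
4│· ♙ · ♙ ♞ · · ·│4
3│♘ · · · · · · ♘│3
2│♙ · ♙ · ♙ ♙ ♙ ♙│2
1│♖ · ♗ ♕ ♔ ♗ · ♖│1
  ─────────────────
  a b c d e f g h

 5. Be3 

  a b c d e f g h
  ─────────────────
8│♜ · ♝ ♛ ♚ ♝ · ♜│8
7│♟ · ♟ ♟ ♟ ♟ ♟ ♟│7
6│· ♟ ♞ · · · · ·│6
5│· · · · · · · ·│5
4│· ♙ · ♙ ♞ · · ·│4
3│♘ · · · ♗ · · ♘│3
2│♙ · ♙ · ♙ ♙ ♙ ♙│2
1│♖ · · ♕ ♔ ♗ · ♖│1
  ─────────────────
  a b c d e f g h


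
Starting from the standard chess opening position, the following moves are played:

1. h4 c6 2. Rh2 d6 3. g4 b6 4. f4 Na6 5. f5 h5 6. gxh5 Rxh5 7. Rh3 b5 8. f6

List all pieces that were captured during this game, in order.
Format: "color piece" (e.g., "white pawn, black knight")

Tracking captures:
  gxh5: captured black pawn
  Rxh5: captured white pawn

black pawn, white pawn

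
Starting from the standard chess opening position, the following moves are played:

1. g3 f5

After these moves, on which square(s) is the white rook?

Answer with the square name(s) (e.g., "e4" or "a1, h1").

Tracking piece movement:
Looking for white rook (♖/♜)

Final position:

  a b c d e f g h
  ─────────────────
8│♜ ♞ ♝ ♛ ♚ ♝ ♞ ♜│8
7│♟ ♟ ♟ ♟ ♟ · ♟ ♟│7
6│· · · · · · · ·│6
5│· · · · · ♟ · ·│5
4│· · · · · · · ·│4
3│· · · · · · ♙ ·│3
2│♙ ♙ ♙ ♙ ♙ ♙ · ♙│2
1│♖ ♘ ♗ ♕ ♔ ♗ ♘ ♖│1
  ─────────────────
  a b c d e f g h


a1, h1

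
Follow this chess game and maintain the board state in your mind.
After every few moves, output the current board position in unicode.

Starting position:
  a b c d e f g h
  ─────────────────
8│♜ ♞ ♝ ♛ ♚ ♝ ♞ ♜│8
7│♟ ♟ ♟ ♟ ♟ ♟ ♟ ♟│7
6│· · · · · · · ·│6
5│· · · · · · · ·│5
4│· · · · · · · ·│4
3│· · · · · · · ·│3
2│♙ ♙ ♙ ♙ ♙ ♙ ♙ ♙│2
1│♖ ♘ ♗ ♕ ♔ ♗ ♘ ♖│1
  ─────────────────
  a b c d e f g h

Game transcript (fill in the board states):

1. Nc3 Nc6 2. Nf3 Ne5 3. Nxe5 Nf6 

  a b c d e f g h
  ─────────────────
8│♜ · ♝ ♛ ♚ ♝ · ♜│8
7│♟ ♟ ♟ ♟ ♟ ♟ ♟ ♟│7
6│· · · · · ♞ · ·│6
5│· · · · ♘ · · ·│5
4│· · · · · · · ·│4
3│· · ♘ · · · · ·│3
2│♙ ♙ ♙ ♙ ♙ ♙ ♙ ♙│2
1│♖ · ♗ ♕ ♔ ♗ · ♖│1
  ─────────────────
  a b c d e f g h

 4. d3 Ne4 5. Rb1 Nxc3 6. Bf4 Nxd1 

  a b c d e f g h
  ─────────────────
8│♜ · ♝ ♛ ♚ ♝ · ♜│8
7│♟ ♟ ♟ ♟ ♟ ♟ ♟ ♟│7
6│· · · · · · · ·│6
5│· · · · ♘ · · ·│5
4│· · · · · ♗ · ·│4
3│· · · ♙ · · · ·│3
2│♙ ♙ ♙ · ♙ ♙ ♙ ♙│2
1│· ♖ · ♞ ♔ ♗ · ♖│1
  ─────────────────
  a b c d e f g h

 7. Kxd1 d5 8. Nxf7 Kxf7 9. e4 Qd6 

  a b c d e f g h
  ─────────────────
8│♜ · ♝ · · ♝ · ♜│8
7│♟ ♟ ♟ · ♟ ♚ ♟ ♟│7
6│· · · ♛ · · · ·│6
5│· · · ♟ · · · ·│5
4│· · · · ♙ ♗ · ·│4
3│· · · ♙ · · · ·│3
2│♙ ♙ ♙ · · ♙ ♙ ♙│2
1│· ♖ · ♔ · ♗ · ♖│1
  ─────────────────
  a b c d e f g h

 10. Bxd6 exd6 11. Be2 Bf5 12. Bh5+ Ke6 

  a b c d e f g h
  ─────────────────
8│♜ · · · · ♝ · ♜│8
7│♟ ♟ ♟ · · · ♟ ♟│7
6│· · · ♟ ♚ · · ·│6
5│· · · ♟ · ♝ · ♗│5
4│· · · · ♙ · · ·│4
3│· · · ♙ · · · ·│3
2│♙ ♙ ♙ · · ♙ ♙ ♙│2
1│· ♖ · ♔ · · · ♖│1
  ─────────────────
  a b c d e f g h

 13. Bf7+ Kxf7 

  a b c d e f g h
  ─────────────────
8│♜ · · · · ♝ · ♜│8
7│♟ ♟ ♟ · · ♚ ♟ ♟│7
6│· · · ♟ · · · ·│6
5│· · · ♟ · ♝ · ·│5
4│· · · · ♙ · · ·│4
3│· · · ♙ · · · ·│3
2│♙ ♙ ♙ · · ♙ ♙ ♙│2
1│· ♖ · ♔ · · · ♖│1
  ─────────────────
  a b c d e f g h


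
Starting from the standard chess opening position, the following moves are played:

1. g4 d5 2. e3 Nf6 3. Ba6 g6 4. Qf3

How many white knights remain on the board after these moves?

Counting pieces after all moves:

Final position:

  a b c d e f g h
  ─────────────────
8│♜ ♞ ♝ ♛ ♚ ♝ · ♜│8
7│♟ ♟ ♟ · ♟ ♟ · ♟│7
6│♗ · · · · ♞ ♟ ·│6
5│· · · ♟ · · · ·│5
4│· · · · · · ♙ ·│4
3│· · · · ♙ ♕ · ·│3
2│♙ ♙ ♙ ♙ · ♙ · ♙│2
1│♖ ♘ ♗ · ♔ · ♘ ♖│1
  ─────────────────
  a b c d e f g h


2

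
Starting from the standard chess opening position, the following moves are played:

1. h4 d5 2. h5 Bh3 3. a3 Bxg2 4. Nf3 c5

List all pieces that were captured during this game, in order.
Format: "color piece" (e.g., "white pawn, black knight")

Tracking captures:
  Bxg2: captured white pawn

white pawn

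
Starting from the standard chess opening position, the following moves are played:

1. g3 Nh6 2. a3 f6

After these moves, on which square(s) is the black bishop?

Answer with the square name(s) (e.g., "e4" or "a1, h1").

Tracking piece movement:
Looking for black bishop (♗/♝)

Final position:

  a b c d e f g h
  ─────────────────
8│♜ ♞ ♝ ♛ ♚ ♝ · ♜│8
7│♟ ♟ ♟ ♟ ♟ · ♟ ♟│7
6│· · · · · ♟ · ♞│6
5│· · · · · · · ·│5
4│· · · · · · · ·│4
3│♙ · · · · · ♙ ·│3
2│· ♙ ♙ ♙ ♙ ♙ · ♙│2
1│♖ ♘ ♗ ♕ ♔ ♗ ♘ ♖│1
  ─────────────────
  a b c d e f g h


c8, f8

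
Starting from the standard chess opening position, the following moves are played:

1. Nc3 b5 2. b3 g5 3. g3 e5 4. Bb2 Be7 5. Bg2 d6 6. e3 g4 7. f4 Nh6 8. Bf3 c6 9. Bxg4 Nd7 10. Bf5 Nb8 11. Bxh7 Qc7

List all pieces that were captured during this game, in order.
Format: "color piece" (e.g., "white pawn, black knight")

Tracking captures:
  Bxg4: captured black pawn
  Bxh7: captured black pawn

black pawn, black pawn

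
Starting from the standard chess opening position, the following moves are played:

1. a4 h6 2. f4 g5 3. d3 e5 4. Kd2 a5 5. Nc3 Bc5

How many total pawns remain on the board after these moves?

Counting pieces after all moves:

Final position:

  a b c d e f g h
  ─────────────────
8│♜ ♞ ♝ ♛ ♚ · ♞ ♜│8
7│· ♟ ♟ ♟ · ♟ · ·│7
6│· · · · · · · ♟│6
5│♟ · ♝ · ♟ · ♟ ·│5
4│♙ · · · · ♙ · ·│4
3│· · ♘ ♙ · · · ·│3
2│· ♙ ♙ ♔ ♙ · ♙ ♙│2
1│♖ · ♗ ♕ · ♗ ♘ ♖│1
  ─────────────────
  a b c d e f g h


16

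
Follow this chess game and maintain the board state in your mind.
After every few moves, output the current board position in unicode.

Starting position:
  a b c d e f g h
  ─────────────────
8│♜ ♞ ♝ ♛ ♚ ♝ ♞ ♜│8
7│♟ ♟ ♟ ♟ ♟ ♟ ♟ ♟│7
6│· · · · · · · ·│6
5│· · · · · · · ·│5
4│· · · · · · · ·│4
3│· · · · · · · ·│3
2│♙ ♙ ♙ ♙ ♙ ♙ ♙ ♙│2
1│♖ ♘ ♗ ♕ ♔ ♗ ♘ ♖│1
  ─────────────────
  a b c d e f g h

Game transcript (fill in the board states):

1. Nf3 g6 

  a b c d e f g h
  ─────────────────
8│♜ ♞ ♝ ♛ ♚ ♝ ♞ ♜│8
7│♟ ♟ ♟ ♟ ♟ ♟ · ♟│7
6│· · · · · · ♟ ·│6
5│· · · · · · · ·│5
4│· · · · · · · ·│4
3│· · · · · ♘ · ·│3
2│♙ ♙ ♙ ♙ ♙ ♙ ♙ ♙│2
1│♖ ♘ ♗ ♕ ♔ ♗ · ♖│1
  ─────────────────
  a b c d e f g h

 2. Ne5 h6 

  a b c d e f g h
  ─────────────────
8│♜ ♞ ♝ ♛ ♚ ♝ ♞ ♜│8
7│♟ ♟ ♟ ♟ ♟ ♟ · ·│7
6│· · · · · · ♟ ♟│6
5│· · · · ♘ · · ·│5
4│· · · · · · · ·│4
3│· · · · · · · ·│3
2│♙ ♙ ♙ ♙ ♙ ♙ ♙ ♙│2
1│♖ ♘ ♗ ♕ ♔ ♗ · ♖│1
  ─────────────────
  a b c d e f g h

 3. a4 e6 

  a b c d e f g h
  ─────────────────
8│♜ ♞ ♝ ♛ ♚ ♝ ♞ ♜│8
7│♟ ♟ ♟ ♟ · ♟ · ·│7
6│· · · · ♟ · ♟ ♟│6
5│· · · · ♘ · · ·│5
4│♙ · · · · · · ·│4
3│· · · · · · · ·│3
2│· ♙ ♙ ♙ ♙ ♙ ♙ ♙│2
1│♖ ♘ ♗ ♕ ♔ ♗ · ♖│1
  ─────────────────
  a b c d e f g h



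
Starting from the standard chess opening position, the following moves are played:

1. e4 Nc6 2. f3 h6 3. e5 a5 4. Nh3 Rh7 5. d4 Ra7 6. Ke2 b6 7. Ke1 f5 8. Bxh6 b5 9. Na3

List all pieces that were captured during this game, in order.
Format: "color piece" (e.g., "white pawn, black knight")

Tracking captures:
  Bxh6: captured black pawn

black pawn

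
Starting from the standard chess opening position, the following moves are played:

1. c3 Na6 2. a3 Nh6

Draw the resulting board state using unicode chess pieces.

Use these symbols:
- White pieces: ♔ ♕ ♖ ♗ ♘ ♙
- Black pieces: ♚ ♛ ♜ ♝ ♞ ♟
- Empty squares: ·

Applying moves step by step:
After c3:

♜ ♞ ♝ ♛ ♚ ♝ ♞ ♜
♟ ♟ ♟ ♟ ♟ ♟ ♟ ♟
· · · · · · · ·
· · · · · · · ·
· · · · · · · ·
· · ♙ · · · · ·
♙ ♙ · ♙ ♙ ♙ ♙ ♙
♖ ♘ ♗ ♕ ♔ ♗ ♘ ♖


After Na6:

♜ · ♝ ♛ ♚ ♝ ♞ ♜
♟ ♟ ♟ ♟ ♟ ♟ ♟ ♟
♞ · · · · · · ·
· · · · · · · ·
· · · · · · · ·
· · ♙ · · · · ·
♙ ♙ · ♙ ♙ ♙ ♙ ♙
♖ ♘ ♗ ♕ ♔ ♗ ♘ ♖


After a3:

♜ · ♝ ♛ ♚ ♝ ♞ ♜
♟ ♟ ♟ ♟ ♟ ♟ ♟ ♟
♞ · · · · · · ·
· · · · · · · ·
· · · · · · · ·
♙ · ♙ · · · · ·
· ♙ · ♙ ♙ ♙ ♙ ♙
♖ ♘ ♗ ♕ ♔ ♗ ♘ ♖


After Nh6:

♜ · ♝ ♛ ♚ ♝ · ♜
♟ ♟ ♟ ♟ ♟ ♟ ♟ ♟
♞ · · · · · · ♞
· · · · · · · ·
· · · · · · · ·
♙ · ♙ · · · · ·
· ♙ · ♙ ♙ ♙ ♙ ♙
♖ ♘ ♗ ♕ ♔ ♗ ♘ ♖



  a b c d e f g h
  ─────────────────
8│♜ · ♝ ♛ ♚ ♝ · ♜│8
7│♟ ♟ ♟ ♟ ♟ ♟ ♟ ♟│7
6│♞ · · · · · · ♞│6
5│· · · · · · · ·│5
4│· · · · · · · ·│4
3│♙ · ♙ · · · · ·│3
2│· ♙ · ♙ ♙ ♙ ♙ ♙│2
1│♖ ♘ ♗ ♕ ♔ ♗ ♘ ♖│1
  ─────────────────
  a b c d e f g h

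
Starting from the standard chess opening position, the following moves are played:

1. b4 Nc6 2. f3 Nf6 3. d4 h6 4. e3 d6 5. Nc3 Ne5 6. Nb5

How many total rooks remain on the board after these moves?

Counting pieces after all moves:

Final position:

  a b c d e f g h
  ─────────────────
8│♜ · ♝ ♛ ♚ ♝ · ♜│8
7│♟ ♟ ♟ · ♟ ♟ ♟ ·│7
6│· · · ♟ · ♞ · ♟│6
5│· ♘ · · ♞ · · ·│5
4│· ♙ · ♙ · · · ·│4
3│· · · · ♙ ♙ · ·│3
2│♙ · ♙ · · · ♙ ♙│2
1│♖ · ♗ ♕ ♔ ♗ ♘ ♖│1
  ─────────────────
  a b c d e f g h


4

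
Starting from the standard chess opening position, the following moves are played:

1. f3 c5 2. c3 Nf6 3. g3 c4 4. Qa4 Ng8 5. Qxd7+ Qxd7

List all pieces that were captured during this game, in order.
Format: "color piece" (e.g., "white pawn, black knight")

Tracking captures:
  Qxd7+: captured black pawn
  Qxd7: captured white queen

black pawn, white queen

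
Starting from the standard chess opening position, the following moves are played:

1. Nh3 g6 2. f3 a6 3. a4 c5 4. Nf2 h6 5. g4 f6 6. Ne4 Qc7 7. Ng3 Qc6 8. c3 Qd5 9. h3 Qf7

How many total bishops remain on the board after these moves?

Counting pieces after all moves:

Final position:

  a b c d e f g h
  ─────────────────
8│♜ ♞ ♝ · ♚ ♝ ♞ ♜│8
7│· ♟ · ♟ ♟ ♛ · ·│7
6│♟ · · · · ♟ ♟ ♟│6
5│· · ♟ · · · · ·│5
4│♙ · · · · · ♙ ·│4
3│· · ♙ · · ♙ ♘ ♙│3
2│· ♙ · ♙ ♙ · · ·│2
1│♖ ♘ ♗ ♕ ♔ ♗ · ♖│1
  ─────────────────
  a b c d e f g h


4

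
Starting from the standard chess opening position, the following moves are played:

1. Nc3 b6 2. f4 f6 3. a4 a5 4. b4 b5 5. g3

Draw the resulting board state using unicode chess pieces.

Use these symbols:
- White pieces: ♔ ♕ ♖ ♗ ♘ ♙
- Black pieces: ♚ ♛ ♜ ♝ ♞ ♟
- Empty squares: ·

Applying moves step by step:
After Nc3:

♜ ♞ ♝ ♛ ♚ ♝ ♞ ♜
♟ ♟ ♟ ♟ ♟ ♟ ♟ ♟
· · · · · · · ·
· · · · · · · ·
· · · · · · · ·
· · ♘ · · · · ·
♙ ♙ ♙ ♙ ♙ ♙ ♙ ♙
♖ · ♗ ♕ ♔ ♗ ♘ ♖


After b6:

♜ ♞ ♝ ♛ ♚ ♝ ♞ ♜
♟ · ♟ ♟ ♟ ♟ ♟ ♟
· ♟ · · · · · ·
· · · · · · · ·
· · · · · · · ·
· · ♘ · · · · ·
♙ ♙ ♙ ♙ ♙ ♙ ♙ ♙
♖ · ♗ ♕ ♔ ♗ ♘ ♖


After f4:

♜ ♞ ♝ ♛ ♚ ♝ ♞ ♜
♟ · ♟ ♟ ♟ ♟ ♟ ♟
· ♟ · · · · · ·
· · · · · · · ·
· · · · · ♙ · ·
· · ♘ · · · · ·
♙ ♙ ♙ ♙ ♙ · ♙ ♙
♖ · ♗ ♕ ♔ ♗ ♘ ♖


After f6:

♜ ♞ ♝ ♛ ♚ ♝ ♞ ♜
♟ · ♟ ♟ ♟ · ♟ ♟
· ♟ · · · ♟ · ·
· · · · · · · ·
· · · · · ♙ · ·
· · ♘ · · · · ·
♙ ♙ ♙ ♙ ♙ · ♙ ♙
♖ · ♗ ♕ ♔ ♗ ♘ ♖


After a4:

♜ ♞ ♝ ♛ ♚ ♝ ♞ ♜
♟ · ♟ ♟ ♟ · ♟ ♟
· ♟ · · · ♟ · ·
· · · · · · · ·
♙ · · · · ♙ · ·
· · ♘ · · · · ·
· ♙ ♙ ♙ ♙ · ♙ ♙
♖ · ♗ ♕ ♔ ♗ ♘ ♖


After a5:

♜ ♞ ♝ ♛ ♚ ♝ ♞ ♜
· · ♟ ♟ ♟ · ♟ ♟
· ♟ · · · ♟ · ·
♟ · · · · · · ·
♙ · · · · ♙ · ·
· · ♘ · · · · ·
· ♙ ♙ ♙ ♙ · ♙ ♙
♖ · ♗ ♕ ♔ ♗ ♘ ♖


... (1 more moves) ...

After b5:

♜ ♞ ♝ ♛ ♚ ♝ ♞ ♜
· · ♟ ♟ ♟ · ♟ ♟
· · · · · ♟ · ·
♟ ♟ · · · · · ·
♙ ♙ · · · ♙ · ·
· · ♘ · · · · ·
· · ♙ ♙ ♙ · ♙ ♙
♖ · ♗ ♕ ♔ ♗ ♘ ♖


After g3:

♜ ♞ ♝ ♛ ♚ ♝ ♞ ♜
· · ♟ ♟ ♟ · ♟ ♟
· · · · · ♟ · ·
♟ ♟ · · · · · ·
♙ ♙ · · · ♙ · ·
· · ♘ · · · ♙ ·
· · ♙ ♙ ♙ · · ♙
♖ · ♗ ♕ ♔ ♗ ♘ ♖



  a b c d e f g h
  ─────────────────
8│♜ ♞ ♝ ♛ ♚ ♝ ♞ ♜│8
7│· · ♟ ♟ ♟ · ♟ ♟│7
6│· · · · · ♟ · ·│6
5│♟ ♟ · · · · · ·│5
4│♙ ♙ · · · ♙ · ·│4
3│· · ♘ · · · ♙ ·│3
2│· · ♙ ♙ ♙ · · ♙│2
1│♖ · ♗ ♕ ♔ ♗ ♘ ♖│1
  ─────────────────
  a b c d e f g h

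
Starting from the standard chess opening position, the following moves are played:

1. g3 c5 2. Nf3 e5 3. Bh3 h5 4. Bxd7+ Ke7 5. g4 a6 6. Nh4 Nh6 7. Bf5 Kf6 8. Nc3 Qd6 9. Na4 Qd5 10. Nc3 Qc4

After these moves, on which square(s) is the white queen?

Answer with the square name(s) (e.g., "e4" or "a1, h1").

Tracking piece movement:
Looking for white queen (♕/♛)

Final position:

  a b c d e f g h
  ─────────────────
8│♜ ♞ ♝ · · ♝ · ♜│8
7│· ♟ · · · ♟ ♟ ·│7
6│♟ · · · · ♚ · ♞│6
5│· · ♟ · ♟ ♗ · ♟│5
4│· · ♛ · · · ♙ ♘│4
3│· · ♘ · · · · ·│3
2│♙ ♙ ♙ ♙ ♙ ♙ · ♙│2
1│♖ · ♗ ♕ ♔ · · ♖│1
  ─────────────────
  a b c d e f g h


d1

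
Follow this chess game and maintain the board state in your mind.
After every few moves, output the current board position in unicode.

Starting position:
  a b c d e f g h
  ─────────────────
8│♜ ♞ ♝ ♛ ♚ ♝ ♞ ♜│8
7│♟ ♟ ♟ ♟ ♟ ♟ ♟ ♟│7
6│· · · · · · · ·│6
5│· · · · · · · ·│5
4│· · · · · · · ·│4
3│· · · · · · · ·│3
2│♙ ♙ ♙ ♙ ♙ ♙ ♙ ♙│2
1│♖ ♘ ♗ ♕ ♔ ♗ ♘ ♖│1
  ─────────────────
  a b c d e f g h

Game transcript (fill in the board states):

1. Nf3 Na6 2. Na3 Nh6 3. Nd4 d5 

  a b c d e f g h
  ─────────────────
8│♜ · ♝ ♛ ♚ ♝ · ♜│8
7│♟ ♟ ♟ · ♟ ♟ ♟ ♟│7
6│♞ · · · · · · ♞│6
5│· · · ♟ · · · ·│5
4│· · · ♘ · · · ·│4
3│♘ · · · · · · ·│3
2│♙ ♙ ♙ ♙ ♙ ♙ ♙ ♙│2
1│♖ · ♗ ♕ ♔ ♗ · ♖│1
  ─────────────────
  a b c d e f g h

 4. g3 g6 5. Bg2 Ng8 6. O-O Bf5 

  a b c d e f g h
  ─────────────────
8│♜ · · ♛ ♚ ♝ ♞ ♜│8
7│♟ ♟ ♟ · ♟ ♟ · ♟│7
6│♞ · · · · · ♟ ·│6
5│· · · ♟ · ♝ · ·│5
4│· · · ♘ · · · ·│4
3│♘ · · · · · ♙ ·│3
2│♙ ♙ ♙ ♙ ♙ ♙ ♗ ♙│2
1│♖ · ♗ ♕ · ♖ ♔ ·│1
  ─────────────────
  a b c d e f g h

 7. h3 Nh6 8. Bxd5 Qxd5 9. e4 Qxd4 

  a b c d e f g h
  ─────────────────
8│♜ · · · ♚ ♝ · ♜│8
7│♟ ♟ ♟ · ♟ ♟ · ♟│7
6│♞ · · · · · ♟ ♞│6
5│· · · · · ♝ · ·│5
4│· · · ♛ ♙ · · ·│4
3│♘ · · · · · ♙ ♙│3
2│♙ ♙ ♙ ♙ · ♙ · ·│2
1│♖ · ♗ ♕ · ♖ ♔ ·│1
  ─────────────────
  a b c d e f g h

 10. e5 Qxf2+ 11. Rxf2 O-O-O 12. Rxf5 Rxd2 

  a b c d e f g h
  ─────────────────
8│· · ♚ · · ♝ · ♜│8
7│♟ ♟ ♟ · ♟ ♟ · ♟│7
6│♞ · · · · · ♟ ♞│6
5│· · · · ♙ ♖ · ·│5
4│· · · · · · · ·│4
3│♘ · · · · · ♙ ♙│3
2│♙ ♙ ♙ ♜ · · · ·│2
1│♖ · ♗ ♕ · · ♔ ·│1
  ─────────────────
  a b c d e f g h

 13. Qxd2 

  a b c d e f g h
  ─────────────────
8│· · ♚ · · ♝ · ♜│8
7│♟ ♟ ♟ · ♟ ♟ · ♟│7
6│♞ · · · · · ♟ ♞│6
5│· · · · ♙ ♖ · ·│5
4│· · · · · · · ·│4
3│♘ · · · · · ♙ ♙│3
2│♙ ♙ ♙ ♕ · · · ·│2
1│♖ · ♗ · · · ♔ ·│1
  ─────────────────
  a b c d e f g h


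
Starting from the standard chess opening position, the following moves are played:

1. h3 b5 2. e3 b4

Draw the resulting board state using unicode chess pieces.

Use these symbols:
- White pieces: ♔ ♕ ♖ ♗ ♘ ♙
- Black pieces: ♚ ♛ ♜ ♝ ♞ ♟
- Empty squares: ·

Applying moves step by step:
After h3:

♜ ♞ ♝ ♛ ♚ ♝ ♞ ♜
♟ ♟ ♟ ♟ ♟ ♟ ♟ ♟
· · · · · · · ·
· · · · · · · ·
· · · · · · · ·
· · · · · · · ♙
♙ ♙ ♙ ♙ ♙ ♙ ♙ ·
♖ ♘ ♗ ♕ ♔ ♗ ♘ ♖


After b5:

♜ ♞ ♝ ♛ ♚ ♝ ♞ ♜
♟ · ♟ ♟ ♟ ♟ ♟ ♟
· · · · · · · ·
· ♟ · · · · · ·
· · · · · · · ·
· · · · · · · ♙
♙ ♙ ♙ ♙ ♙ ♙ ♙ ·
♖ ♘ ♗ ♕ ♔ ♗ ♘ ♖


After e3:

♜ ♞ ♝ ♛ ♚ ♝ ♞ ♜
♟ · ♟ ♟ ♟ ♟ ♟ ♟
· · · · · · · ·
· ♟ · · · · · ·
· · · · · · · ·
· · · · ♙ · · ♙
♙ ♙ ♙ ♙ · ♙ ♙ ·
♖ ♘ ♗ ♕ ♔ ♗ ♘ ♖


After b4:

♜ ♞ ♝ ♛ ♚ ♝ ♞ ♜
♟ · ♟ ♟ ♟ ♟ ♟ ♟
· · · · · · · ·
· · · · · · · ·
· ♟ · · · · · ·
· · · · ♙ · · ♙
♙ ♙ ♙ ♙ · ♙ ♙ ·
♖ ♘ ♗ ♕ ♔ ♗ ♘ ♖



  a b c d e f g h
  ─────────────────
8│♜ ♞ ♝ ♛ ♚ ♝ ♞ ♜│8
7│♟ · ♟ ♟ ♟ ♟ ♟ ♟│7
6│· · · · · · · ·│6
5│· · · · · · · ·│5
4│· ♟ · · · · · ·│4
3│· · · · ♙ · · ♙│3
2│♙ ♙ ♙ ♙ · ♙ ♙ ·│2
1│♖ ♘ ♗ ♕ ♔ ♗ ♘ ♖│1
  ─────────────────
  a b c d e f g h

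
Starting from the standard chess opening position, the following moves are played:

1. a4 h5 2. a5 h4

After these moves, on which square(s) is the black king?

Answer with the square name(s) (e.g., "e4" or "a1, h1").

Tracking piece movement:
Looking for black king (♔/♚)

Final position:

  a b c d e f g h
  ─────────────────
8│♜ ♞ ♝ ♛ ♚ ♝ ♞ ♜│8
7│♟ ♟ ♟ ♟ ♟ ♟ ♟ ·│7
6│· · · · · · · ·│6
5│♙ · · · · · · ·│5
4│· · · · · · · ♟│4
3│· · · · · · · ·│3
2│· ♙ ♙ ♙ ♙ ♙ ♙ ♙│2
1│♖ ♘ ♗ ♕ ♔ ♗ ♘ ♖│1
  ─────────────────
  a b c d e f g h


e8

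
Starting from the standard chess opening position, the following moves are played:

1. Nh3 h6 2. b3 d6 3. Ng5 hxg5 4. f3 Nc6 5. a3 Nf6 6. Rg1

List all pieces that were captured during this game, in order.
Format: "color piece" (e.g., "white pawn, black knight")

Tracking captures:
  hxg5: captured white knight

white knight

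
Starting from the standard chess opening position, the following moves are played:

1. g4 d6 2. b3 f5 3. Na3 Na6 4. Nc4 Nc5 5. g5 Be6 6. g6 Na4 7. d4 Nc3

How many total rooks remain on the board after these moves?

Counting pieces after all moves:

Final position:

  a b c d e f g h
  ─────────────────
8│♜ · · ♛ ♚ ♝ ♞ ♜│8
7│♟ ♟ ♟ · ♟ · ♟ ♟│7
6│· · · ♟ ♝ · ♙ ·│6
5│· · · · · ♟ · ·│5
4│· · ♘ ♙ · · · ·│4
3│· ♙ ♞ · · · · ·│3
2│♙ · ♙ · ♙ ♙ · ♙│2
1│♖ · ♗ ♕ ♔ ♗ ♘ ♖│1
  ─────────────────
  a b c d e f g h


4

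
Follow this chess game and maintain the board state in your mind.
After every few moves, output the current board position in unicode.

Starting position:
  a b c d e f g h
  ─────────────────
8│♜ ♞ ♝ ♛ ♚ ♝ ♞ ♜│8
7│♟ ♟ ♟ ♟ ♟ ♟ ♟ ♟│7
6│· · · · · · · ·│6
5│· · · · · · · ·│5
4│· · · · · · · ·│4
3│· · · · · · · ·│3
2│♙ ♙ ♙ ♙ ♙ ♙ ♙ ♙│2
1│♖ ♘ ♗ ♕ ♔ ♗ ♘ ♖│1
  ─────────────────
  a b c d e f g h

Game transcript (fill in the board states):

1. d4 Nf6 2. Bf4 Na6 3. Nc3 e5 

  a b c d e f g h
  ─────────────────
8│♜ · ♝ ♛ ♚ ♝ · ♜│8
7│♟ ♟ ♟ ♟ · ♟ ♟ ♟│7
6│♞ · · · · ♞ · ·│6
5│· · · · ♟ · · ·│5
4│· · · ♙ · ♗ · ·│4
3│· · ♘ · · · · ·│3
2│♙ ♙ ♙ · ♙ ♙ ♙ ♙│2
1│♖ · · ♕ ♔ ♗ ♘ ♖│1
  ─────────────────
  a b c d e f g h

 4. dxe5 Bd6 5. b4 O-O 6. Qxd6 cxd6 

  a b c d e f g h
  ─────────────────
8│♜ · ♝ ♛ · ♜ ♚ ·│8
7│♟ ♟ · ♟ · ♟ ♟ ♟│7
6│♞ · · ♟ · ♞ · ·│6
5│· · · · ♙ · · ·│5
4│· ♙ · · · ♗ · ·│4
3│· · ♘ · · · · ·│3
2│♙ · ♙ · ♙ ♙ ♙ ♙│2
1│♖ · · · ♔ ♗ ♘ ♖│1
  ─────────────────
  a b c d e f g h

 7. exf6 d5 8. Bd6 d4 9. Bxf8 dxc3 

  a b c d e f g h
  ─────────────────
8│♜ · ♝ ♛ · ♗ ♚ ·│8
7│♟ ♟ · ♟ · ♟ ♟ ♟│7
6│♞ · · · · ♙ · ·│6
5│· · · · · · · ·│5
4│· ♙ · · · · · ·│4
3│· · ♟ · · · · ·│3
2│♙ · ♙ · ♙ ♙ ♙ ♙│2
1│♖ · · · ♔ ♗ ♘ ♖│1
  ─────────────────
  a b c d e f g h

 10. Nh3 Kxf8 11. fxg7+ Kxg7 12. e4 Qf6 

  a b c d e f g h
  ─────────────────
8│♜ · ♝ · · · · ·│8
7│♟ ♟ · ♟ · ♟ ♚ ♟│7
6│♞ · · · · ♛ · ·│6
5│· · · · · · · ·│5
4│· ♙ · · ♙ · · ·│4
3│· · ♟ · · · · ♘│3
2│♙ · ♙ · · ♙ ♙ ♙│2
1│♖ · · · ♔ ♗ · ♖│1
  ─────────────────
  a b c d e f g h

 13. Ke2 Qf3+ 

  a b c d e f g h
  ─────────────────
8│♜ · ♝ · · · · ·│8
7│♟ ♟ · ♟ · ♟ ♚ ♟│7
6│♞ · · · · · · ·│6
5│· · · · · · · ·│5
4│· ♙ · · ♙ · · ·│4
3│· · ♟ · · ♛ · ♘│3
2│♙ · ♙ · ♔ ♙ ♙ ♙│2
1│♖ · · · · ♗ · ♖│1
  ─────────────────
  a b c d e f g h


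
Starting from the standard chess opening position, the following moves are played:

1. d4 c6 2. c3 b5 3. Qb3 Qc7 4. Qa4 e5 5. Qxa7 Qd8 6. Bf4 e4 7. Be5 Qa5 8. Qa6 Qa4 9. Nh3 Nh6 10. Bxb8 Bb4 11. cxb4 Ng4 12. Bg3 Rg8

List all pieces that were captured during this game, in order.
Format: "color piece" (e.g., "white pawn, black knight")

Tracking captures:
  Qxa7: captured black pawn
  Bxb8: captured black knight
  cxb4: captured black bishop

black pawn, black knight, black bishop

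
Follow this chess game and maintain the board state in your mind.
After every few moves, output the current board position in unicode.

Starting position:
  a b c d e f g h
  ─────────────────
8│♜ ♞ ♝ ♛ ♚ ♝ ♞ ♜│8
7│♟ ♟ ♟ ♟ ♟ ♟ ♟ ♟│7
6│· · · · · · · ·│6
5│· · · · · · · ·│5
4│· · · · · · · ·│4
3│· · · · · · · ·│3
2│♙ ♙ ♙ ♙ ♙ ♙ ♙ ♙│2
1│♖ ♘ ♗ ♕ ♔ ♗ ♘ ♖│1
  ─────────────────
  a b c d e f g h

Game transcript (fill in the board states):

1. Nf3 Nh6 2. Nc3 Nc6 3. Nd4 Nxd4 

  a b c d e f g h
  ─────────────────
8│♜ · ♝ ♛ ♚ ♝ · ♜│8
7│♟ ♟ ♟ ♟ ♟ ♟ ♟ ♟│7
6│· · · · · · · ♞│6
5│· · · · · · · ·│5
4│· · · ♞ · · · ·│4
3│· · ♘ · · · · ·│3
2│♙ ♙ ♙ ♙ ♙ ♙ ♙ ♙│2
1│♖ · ♗ ♕ ♔ ♗ · ♖│1
  ─────────────────
  a b c d e f g h

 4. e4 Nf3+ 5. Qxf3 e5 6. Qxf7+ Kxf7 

  a b c d e f g h
  ─────────────────
8│♜ · ♝ ♛ · ♝ · ♜│8
7│♟ ♟ ♟ ♟ · ♚ ♟ ♟│7
6│· · · · · · · ♞│6
5│· · · · ♟ · · ·│5
4│· · · · ♙ · · ·│4
3│· · ♘ · · · · ·│3
2│♙ ♙ ♙ ♙ · ♙ ♙ ♙│2
1│♖ · ♗ · ♔ ♗ · ♖│1
  ─────────────────
  a b c d e f g h

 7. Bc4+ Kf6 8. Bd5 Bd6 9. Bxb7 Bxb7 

  a b c d e f g h
  ─────────────────
8│♜ · · ♛ · · · ♜│8
7│♟ ♝ ♟ ♟ · · ♟ ♟│7
6│· · · ♝ · ♚ · ♞│6
5│· · · · ♟ · · ·│5
4│· · · · ♙ · · ·│4
3│· · ♘ · · · · ·│3
2│♙ ♙ ♙ ♙ · ♙ ♙ ♙│2
1│♖ · ♗ · ♔ · · ♖│1
  ─────────────────
  a b c d e f g h

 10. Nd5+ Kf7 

  a b c d e f g h
  ─────────────────
8│♜ · · ♛ · · · ♜│8
7│♟ ♝ ♟ ♟ · ♚ ♟ ♟│7
6│· · · ♝ · · · ♞│6
5│· · · ♘ ♟ · · ·│5
4│· · · · ♙ · · ·│4
3│· · · · · · · ·│3
2│♙ ♙ ♙ ♙ · ♙ ♙ ♙│2
1│♖ · ♗ · ♔ · · ♖│1
  ─────────────────
  a b c d e f g h
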